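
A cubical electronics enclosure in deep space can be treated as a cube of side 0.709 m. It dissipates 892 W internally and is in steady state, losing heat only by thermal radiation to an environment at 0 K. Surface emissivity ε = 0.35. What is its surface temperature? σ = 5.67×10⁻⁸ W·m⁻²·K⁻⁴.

T ≈ 349 K

Steady state: internal power = radiated power, P = εσA T⁴.
Radiating area A = 6L² = 3.016 m².
T⁴ = P/(εσA) = 892/(0.35·5.67×10⁻⁸·3.016) = 1.490×10¹⁰ K⁴.
T = (1.490×10¹⁰)^(1/4).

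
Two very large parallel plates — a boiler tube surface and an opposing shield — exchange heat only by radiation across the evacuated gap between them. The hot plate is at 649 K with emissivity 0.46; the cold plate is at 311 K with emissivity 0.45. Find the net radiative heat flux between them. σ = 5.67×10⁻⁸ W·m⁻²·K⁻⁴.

q ≈ 2810 W/m²

For two infinite grey parallel plates, q = σ(T₁⁴ − T₂⁴)/(1/ε₁ + 1/ε₂ − 1).
T₁⁴ − T₂⁴ = 1.774×10¹¹ − 9.355×10⁹ = 1.681×10¹¹ K⁴.
1/ε₁ + 1/ε₂ − 1 = 2.174 + 2.222 − 1 = 3.396.
q = 5.67×10⁻⁸ × 1.681×10¹¹ / 3.396.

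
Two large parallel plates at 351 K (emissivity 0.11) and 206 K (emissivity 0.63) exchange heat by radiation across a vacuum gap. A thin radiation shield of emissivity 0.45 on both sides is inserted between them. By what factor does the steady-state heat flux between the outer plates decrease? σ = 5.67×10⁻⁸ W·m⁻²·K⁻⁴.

factor ≈ 1.36

Without shield: q₀ = σΔ(T⁴)/(1/ε₁+1/ε₂−1) with denominator 9.678.
With shield the two gaps are in series; the resistances add: (1/ε₁+1/ε_s−1)+(1/ε_s+1/ε₂−1) = 10.31+2.810 = 13.12.
Heat-flux ratio q₀/q = 13.12/9.678.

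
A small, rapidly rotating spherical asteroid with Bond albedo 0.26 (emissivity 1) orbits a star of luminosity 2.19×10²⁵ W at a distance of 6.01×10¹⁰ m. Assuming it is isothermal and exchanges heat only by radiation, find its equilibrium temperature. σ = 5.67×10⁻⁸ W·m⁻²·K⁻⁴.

T ≈ 199 K

First find the stellar flux at distance d: S = L/(4πd²) = 2.19×10²⁵/(4π·(6.01×10¹⁰)²) = 482.5 W/m².
For an isothermal sphere, absorbed (1−a)S·πr² = emitted σ·4πr²·T⁴, so T⁴ = (1−a)S/(4σ).
T⁴ = 0.740·482.5/(4·5.67×10⁻⁸) = 1.574×10⁹ K⁴.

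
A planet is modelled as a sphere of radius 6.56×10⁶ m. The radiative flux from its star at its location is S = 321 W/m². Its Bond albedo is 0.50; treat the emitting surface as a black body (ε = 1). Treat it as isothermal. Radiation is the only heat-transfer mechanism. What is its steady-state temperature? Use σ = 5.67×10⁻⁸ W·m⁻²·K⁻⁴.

At equilibrium, absorbed power = emitted power.
Absorbing cross-section = πr² = 1.352×10¹⁴ m²; emitting surface = 4πr² = 5.408×10¹⁴ m² (ratio 4).
(1−a)S·A_cross = εσ·A_surf·T⁴  ⇒  T⁴ = (1−a)S/(4σ).
T⁴ = 0.500·321/(4·5.67×10⁻⁸) = 7.077×10⁸ K⁴.
T = (7.077×10⁸)^(1/4).

T ≈ 163 K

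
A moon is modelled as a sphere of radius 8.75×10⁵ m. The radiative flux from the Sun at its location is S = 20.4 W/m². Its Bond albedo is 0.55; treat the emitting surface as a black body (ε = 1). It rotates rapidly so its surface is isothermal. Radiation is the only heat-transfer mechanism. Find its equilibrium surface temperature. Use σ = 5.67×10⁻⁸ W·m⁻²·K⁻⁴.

T ≈ 79.8 K

At equilibrium, absorbed power = emitted power.
Absorbing cross-section = πr² = 2.405×10¹² m²; emitting surface = 4πr² = 9.621×10¹² m² (ratio 4).
(1−a)S·A_cross = εσ·A_surf·T⁴  ⇒  T⁴ = (1−a)S/(4σ).
T⁴ = 0.450·20.4/(4·5.67×10⁻⁸) = 4.048×10⁷ K⁴.
T = (4.048×10⁷)^(1/4).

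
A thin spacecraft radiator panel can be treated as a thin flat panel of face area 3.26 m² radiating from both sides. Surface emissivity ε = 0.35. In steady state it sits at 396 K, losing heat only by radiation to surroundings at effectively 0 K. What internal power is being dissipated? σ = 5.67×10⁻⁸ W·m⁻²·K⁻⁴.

P ≈ 3180 W

Steady state: P = εσA T⁴.
A = 2·3.26 = 6.520 m²; T⁴ = (396)⁴ = 2.459×10¹⁰ K⁴.
P = 0.35 × 5.67×10⁻⁸ × 6.520 × 2.459×10¹⁰.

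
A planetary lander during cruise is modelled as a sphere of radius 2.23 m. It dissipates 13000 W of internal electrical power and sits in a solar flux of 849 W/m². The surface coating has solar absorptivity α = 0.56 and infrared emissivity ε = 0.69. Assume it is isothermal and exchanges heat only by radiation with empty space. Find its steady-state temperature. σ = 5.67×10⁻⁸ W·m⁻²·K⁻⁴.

At steady state, absorbed solar power + internal power = radiated power.
Absorbed: α·S·A_cross = 0.56·849·15.62 = 7428 W (cross-section πr²).
Total input = 7428 + 13000 = 20430 W.
Radiated: εσ·A_surf·T⁴ with A_surf = 4πr² = 62.49 m².
T⁴ = 20430/(0.69·5.67×10⁻⁸·62.49) = 8.355×10⁹ K⁴.

T ≈ 302 K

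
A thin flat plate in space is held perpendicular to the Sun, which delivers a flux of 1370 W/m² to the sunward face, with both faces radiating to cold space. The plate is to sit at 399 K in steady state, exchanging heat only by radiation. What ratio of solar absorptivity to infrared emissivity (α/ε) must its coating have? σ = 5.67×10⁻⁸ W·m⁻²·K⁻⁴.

α/ε ≈ 2.10

Balance: αS·A = εσ·2A·T⁴ ⇒ α/ε = 2σT⁴/S.
α/ε = 2·5.67×10⁻⁸·(399)⁴/1370 = 2·5.67×10⁻⁸·2.534×10¹⁰/1370.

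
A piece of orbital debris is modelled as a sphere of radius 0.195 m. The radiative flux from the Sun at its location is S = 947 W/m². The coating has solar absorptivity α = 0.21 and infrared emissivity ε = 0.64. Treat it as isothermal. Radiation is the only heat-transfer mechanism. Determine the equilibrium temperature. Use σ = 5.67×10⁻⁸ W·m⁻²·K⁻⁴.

At equilibrium, absorbed power = emitted power.
Absorbing cross-section = πr² = 0.1195 m²; emitting surface = 4πr² = 0.4778 m² (ratio 4).
αS·A_cross = εσ·A_surf·T⁴  ⇒  T⁴ = αS/(ε·4σ).
T⁴ = 0.210·947/(0.64·4·5.67×10⁻⁸) = 1.370×10⁹ K⁴.
T = (1.370×10⁹)^(1/4).

T ≈ 192 K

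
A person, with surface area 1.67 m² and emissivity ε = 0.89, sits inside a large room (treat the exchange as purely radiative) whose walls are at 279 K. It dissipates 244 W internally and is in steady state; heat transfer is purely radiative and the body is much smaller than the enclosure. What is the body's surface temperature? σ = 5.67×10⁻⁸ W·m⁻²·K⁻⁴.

T ≈ 308 K

For a small grey body in a large enclosure, net radiated power = εσA(T⁴ − T_w⁴).
Steady state: P = εσA(T⁴ − T_w⁴) with A = 1.67 m².
T⁴ = P/(εσA) + T_w⁴ = 244/(0.89·5.67×10⁻⁸·1.670) + (279)⁴
    = 2.895×10⁹ + 6.059×10⁹ = 8.955×10⁹ K⁴.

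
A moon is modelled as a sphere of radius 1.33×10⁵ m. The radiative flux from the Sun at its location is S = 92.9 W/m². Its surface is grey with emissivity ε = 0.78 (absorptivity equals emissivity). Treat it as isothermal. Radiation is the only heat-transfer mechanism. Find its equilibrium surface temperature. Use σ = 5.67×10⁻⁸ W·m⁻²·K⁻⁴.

T ≈ 142 K

At equilibrium, absorbed power = emitted power.
Absorbing cross-section = πr² = 5.557×10¹⁰ m²; emitting surface = 4πr² = 2.223×10¹¹ m² (ratio 4).
εS·A_cross = εσ·A_surf·T⁴  ⇒  T⁴ = S/(4σ)   (ε cancels).
T⁴ = 92.9/(4·5.67×10⁻⁸) = 4.096×10⁸ K⁴.
T = (4.096×10⁸)^(1/4).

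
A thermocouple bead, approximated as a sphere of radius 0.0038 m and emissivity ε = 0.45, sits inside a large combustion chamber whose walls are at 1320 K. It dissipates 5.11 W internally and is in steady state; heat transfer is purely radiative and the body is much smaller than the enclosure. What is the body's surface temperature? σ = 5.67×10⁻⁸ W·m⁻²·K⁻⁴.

T ≈ 1430 K

For a small grey body in a large enclosure, net radiated power = εσA(T⁴ − T_w⁴).
Steady state: P = εσA(T⁴ − T_w⁴) with A = 4πr² = 1.815×10⁻⁴ m².
T⁴ = P/(εσA) + T_w⁴ = 5.11/(0.45·5.67×10⁻⁸·1.815×10⁻⁴) + (1320)⁴
    = 1.104×10¹² + 3.036×10¹² = 4.140×10¹² K⁴.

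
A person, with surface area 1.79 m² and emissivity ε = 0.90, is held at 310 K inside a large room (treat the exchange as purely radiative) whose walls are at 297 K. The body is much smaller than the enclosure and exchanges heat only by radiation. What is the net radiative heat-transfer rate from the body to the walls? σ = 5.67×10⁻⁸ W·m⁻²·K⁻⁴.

P_net ≈ 133 W

For a small grey body in a large enclosure: P_net = εσA(T_body⁴ − T_wall⁴).
A = 1.79 m²; T_body⁴ − T_wall⁴ = 9.235×10⁹ − 7.781×10⁹ = 1.454×10⁹ K⁴.
|P_net| = 0.90·5.67×10⁻⁸·1.790·1.454×10⁹.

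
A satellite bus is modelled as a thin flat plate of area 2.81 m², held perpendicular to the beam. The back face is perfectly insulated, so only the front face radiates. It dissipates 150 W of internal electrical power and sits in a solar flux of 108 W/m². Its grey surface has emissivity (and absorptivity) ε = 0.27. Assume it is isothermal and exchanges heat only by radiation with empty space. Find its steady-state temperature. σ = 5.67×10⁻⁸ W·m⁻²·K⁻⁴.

T ≈ 271 K

At steady state, absorbed solar power + internal power = radiated power.
Absorbed: α·S·A_cross = 0.27·108·2.810 = 81.94 W (cross-section A).
Total input = 81.94 + 150 = 231.9 W.
Radiated: εσ·A_surf·T⁴ with A_surf = A = 2.810 m².
T⁴ = 231.9/(0.27·5.67×10⁻⁸·2.810) = 5.392×10⁹ K⁴.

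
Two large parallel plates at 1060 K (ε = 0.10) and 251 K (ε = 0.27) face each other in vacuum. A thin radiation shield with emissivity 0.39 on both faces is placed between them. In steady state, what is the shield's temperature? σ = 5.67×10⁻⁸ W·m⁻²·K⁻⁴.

T_s ≈ 794 K

In steady state the net flux on the hot side equals that on the cold side.
σ(T₁⁴−T_s⁴)/D₁ = σ(T_s⁴−T₂⁴)/D₂, with D₁ = 1/ε₁+1/ε_s−1 = 11.56, D₂ = 1/ε_s+1/ε₂−1 = 5.268.
Solve for T_s⁴: T_s⁴ = (D₂·T₁⁴ + D₁·T₂⁴)/(D₁+D₂) = 3.978×10¹¹ K⁴.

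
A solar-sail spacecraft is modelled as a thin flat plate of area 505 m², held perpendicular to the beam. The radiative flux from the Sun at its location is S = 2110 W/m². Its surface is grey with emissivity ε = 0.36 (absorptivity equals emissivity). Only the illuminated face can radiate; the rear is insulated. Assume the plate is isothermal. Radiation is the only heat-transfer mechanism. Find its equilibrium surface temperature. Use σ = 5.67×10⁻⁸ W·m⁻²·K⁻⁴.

At equilibrium, absorbed power = emitted power.
Absorbing cross-section = A = 505.0 m²; emitting surface = A = 505.0 m² (ratio 1).
εS·A_cross = εσ·A_surf·T⁴  ⇒  T⁴ = S/(1σ)   (ε cancels).
T⁴ = 2110/(1·5.67×10⁻⁸) = 3.721×10¹⁰ K⁴.
T = (3.721×10¹⁰)^(1/4).

T ≈ 439 K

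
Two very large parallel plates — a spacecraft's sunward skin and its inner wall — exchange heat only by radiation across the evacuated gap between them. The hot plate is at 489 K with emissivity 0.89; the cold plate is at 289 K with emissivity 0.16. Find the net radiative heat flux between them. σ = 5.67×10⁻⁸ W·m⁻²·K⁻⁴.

q ≈ 447 W/m²

For two infinite grey parallel plates, q = σ(T₁⁴ − T₂⁴)/(1/ε₁ + 1/ε₂ − 1).
T₁⁴ − T₂⁴ = 5.718×10¹⁰ − 6.976×10⁹ = 5.020×10¹⁰ K⁴.
1/ε₁ + 1/ε₂ − 1 = 1.124 + 6.250 − 1 = 6.374.
q = 5.67×10⁻⁸ × 5.020×10¹⁰ / 6.374.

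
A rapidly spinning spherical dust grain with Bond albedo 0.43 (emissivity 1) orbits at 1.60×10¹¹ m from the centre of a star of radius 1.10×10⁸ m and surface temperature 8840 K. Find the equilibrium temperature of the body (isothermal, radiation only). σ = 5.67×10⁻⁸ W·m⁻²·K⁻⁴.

T ≈ 142 K

The star's surface emits σT_*⁴; at distance d the flux is S = σT_*⁴(R_*/d)².
S = 5.67×10⁻⁸·(8840)⁴·(1.10×10⁸/1.60×10¹¹)² = 163.7 W/m².
For an isothermal sphere T⁴ = (1−a)S/(4σ) = 4.113×10⁸ K⁴.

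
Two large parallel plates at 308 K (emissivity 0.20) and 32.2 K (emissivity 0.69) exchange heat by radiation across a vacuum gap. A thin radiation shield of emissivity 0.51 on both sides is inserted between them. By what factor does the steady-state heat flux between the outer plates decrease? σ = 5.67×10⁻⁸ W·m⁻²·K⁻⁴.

factor ≈ 1.54

Without shield: q₀ = σΔ(T⁴)/(1/ε₁+1/ε₂−1) with denominator 5.449.
With shield the two gaps are in series; the resistances add: (1/ε₁+1/ε_s−1)+(1/ε_s+1/ε₂−1) = 5.961+2.410 = 8.371.
Heat-flux ratio q₀/q = 8.371/5.449.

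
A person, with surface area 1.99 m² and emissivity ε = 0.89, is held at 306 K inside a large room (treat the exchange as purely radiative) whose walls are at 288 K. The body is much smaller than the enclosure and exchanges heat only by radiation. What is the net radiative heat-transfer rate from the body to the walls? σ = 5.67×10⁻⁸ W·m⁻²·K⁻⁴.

P_net ≈ 190 W

For a small grey body in a large enclosure: P_net = εσA(T_body⁴ − T_wall⁴).
A = 1.99 m²; T_body⁴ − T_wall⁴ = 8.768×10⁹ − 6.880×10⁹ = 1.888×10⁹ K⁴.
|P_net| = 0.89·5.67×10⁻⁸·1.990·1.888×10⁹.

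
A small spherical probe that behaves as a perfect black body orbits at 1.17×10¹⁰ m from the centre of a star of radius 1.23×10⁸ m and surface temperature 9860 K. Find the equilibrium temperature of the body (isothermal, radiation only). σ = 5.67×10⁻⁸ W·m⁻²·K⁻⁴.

T ≈ 715 K

The star's surface emits σT_*⁴; at distance d the flux is S = σT_*⁴(R_*/d)².
S = 5.67×10⁻⁸·(9860)⁴·(1.23×10⁸/1.17×10¹⁰)² = 59230 W/m².
For an isothermal sphere T⁴ = (1−a)S/(4σ) = 2.611×10¹¹ K⁴.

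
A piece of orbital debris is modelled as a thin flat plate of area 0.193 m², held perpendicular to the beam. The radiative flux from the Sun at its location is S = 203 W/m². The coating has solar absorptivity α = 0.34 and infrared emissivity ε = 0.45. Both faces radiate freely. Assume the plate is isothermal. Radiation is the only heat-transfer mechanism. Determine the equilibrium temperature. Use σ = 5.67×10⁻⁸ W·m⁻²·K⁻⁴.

T ≈ 192 K

At equilibrium, absorbed power = emitted power.
Absorbing cross-section = A = 0.1930 m²; emitting surface = 2A = 0.3860 m² (ratio 2).
αS·A_cross = εσ·A_surf·T⁴  ⇒  T⁴ = αS/(ε·2σ).
T⁴ = 0.340·203/(0.45·2·5.67×10⁻⁸) = 1.353×10⁹ K⁴.
T = (1.353×10⁹)^(1/4).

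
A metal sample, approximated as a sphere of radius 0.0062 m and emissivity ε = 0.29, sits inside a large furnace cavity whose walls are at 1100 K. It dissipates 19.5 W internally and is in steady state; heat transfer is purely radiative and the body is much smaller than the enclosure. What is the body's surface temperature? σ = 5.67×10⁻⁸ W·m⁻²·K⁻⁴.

For a small grey body in a large enclosure, net radiated power = εσA(T⁴ − T_w⁴).
Steady state: P = εσA(T⁴ − T_w⁴) with A = 4πr² = 4.831×10⁻⁴ m².
T⁴ = P/(εσA) + T_w⁴ = 19.5/(0.29·5.67×10⁻⁸·4.831×10⁻⁴) + (1100)⁴
    = 2.455×10¹² + 1.464×10¹² = 3.919×10¹² K⁴.

T ≈ 1410 K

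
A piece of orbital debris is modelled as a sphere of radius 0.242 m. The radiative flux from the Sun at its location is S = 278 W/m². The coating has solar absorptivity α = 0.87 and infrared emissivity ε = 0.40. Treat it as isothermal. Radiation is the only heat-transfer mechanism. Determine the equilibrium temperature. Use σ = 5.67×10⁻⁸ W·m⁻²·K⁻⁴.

At equilibrium, absorbed power = emitted power.
Absorbing cross-section = πr² = 0.1840 m²; emitting surface = 4πr² = 0.7359 m² (ratio 4).
αS·A_cross = εσ·A_surf·T⁴  ⇒  T⁴ = αS/(ε·4σ).
T⁴ = 0.870·278/(0.40·4·5.67×10⁻⁸) = 2.666×10⁹ K⁴.
T = (2.666×10⁹)^(1/4).

T ≈ 227 K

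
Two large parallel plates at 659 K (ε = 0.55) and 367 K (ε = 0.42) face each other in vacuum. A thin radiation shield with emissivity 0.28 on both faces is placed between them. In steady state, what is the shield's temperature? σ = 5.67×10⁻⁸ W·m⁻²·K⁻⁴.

In steady state the net flux on the hot side equals that on the cold side.
σ(T₁⁴−T_s⁴)/D₁ = σ(T_s⁴−T₂⁴)/D₂, with D₁ = 1/ε₁+1/ε_s−1 = 4.390, D₂ = 1/ε_s+1/ε₂−1 = 4.952.
Solve for T_s⁴: T_s⁴ = (D₂·T₁⁴ + D₁·T₂⁴)/(D₁+D₂) = 1.085×10¹¹ K⁴.

T_s ≈ 574 K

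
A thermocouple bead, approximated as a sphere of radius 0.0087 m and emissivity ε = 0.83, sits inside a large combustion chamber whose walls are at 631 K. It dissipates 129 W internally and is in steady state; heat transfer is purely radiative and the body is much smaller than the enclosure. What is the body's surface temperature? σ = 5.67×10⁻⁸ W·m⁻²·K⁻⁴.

T ≈ 1320 K

For a small grey body in a large enclosure, net radiated power = εσA(T⁴ − T_w⁴).
Steady state: P = εσA(T⁴ − T_w⁴) with A = 4πr² = 9.511×10⁻⁴ m².
T⁴ = P/(εσA) + T_w⁴ = 129/(0.83·5.67×10⁻⁸·9.511×10⁻⁴) + (631)⁴
    = 2.882×10¹² + 1.585×10¹¹ = 3.040×10¹² K⁴.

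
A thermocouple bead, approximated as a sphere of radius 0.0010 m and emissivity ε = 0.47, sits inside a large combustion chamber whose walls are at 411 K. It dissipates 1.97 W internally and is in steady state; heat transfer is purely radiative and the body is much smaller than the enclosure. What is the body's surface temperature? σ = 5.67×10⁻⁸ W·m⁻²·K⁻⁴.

T ≈ 1560 K

For a small grey body in a large enclosure, net radiated power = εσA(T⁴ − T_w⁴).
Steady state: P = εσA(T⁴ − T_w⁴) with A = 4πr² = 1.257×10⁻⁵ m².
T⁴ = P/(εσA) + T_w⁴ = 1.97/(0.47·5.67×10⁻⁸·1.257×10⁻⁵) + (411)⁴
    = 5.883×10¹² + 2.853×10¹⁰ = 5.911×10¹² K⁴.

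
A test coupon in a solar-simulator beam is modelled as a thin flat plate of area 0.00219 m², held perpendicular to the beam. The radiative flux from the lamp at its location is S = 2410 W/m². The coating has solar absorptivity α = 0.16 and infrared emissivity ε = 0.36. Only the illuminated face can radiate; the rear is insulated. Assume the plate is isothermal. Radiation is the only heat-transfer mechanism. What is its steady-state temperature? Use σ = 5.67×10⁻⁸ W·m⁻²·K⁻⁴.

At equilibrium, absorbed power = emitted power.
Absorbing cross-section = A = 0.002190 m²; emitting surface = A = 0.002190 m² (ratio 1).
αS·A_cross = εσ·A_surf·T⁴  ⇒  T⁴ = αS/(ε·1σ).
T⁴ = 0.160·2410/(0.36·1·5.67×10⁻⁸) = 1.889×10¹⁰ K⁴.
T = (1.889×10¹⁰)^(1/4).

T ≈ 371 K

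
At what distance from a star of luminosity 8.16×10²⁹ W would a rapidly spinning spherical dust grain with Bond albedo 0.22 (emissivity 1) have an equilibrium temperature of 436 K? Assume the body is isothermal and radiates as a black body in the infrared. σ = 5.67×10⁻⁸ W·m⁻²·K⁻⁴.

d ≈ 2.49×10¹² m

For an isothermal black-emitting sphere, (1−a)S·πr² = σ·4πr²·T⁴ ⇒ S = 4σT⁴/(1−a).
S = 4·5.67×10⁻⁸·(436)⁴/0.780 = 10510 W/m².
Flux falls as S = L/(4πd²), so d = √(L/(4πS)) = √(8.16×10²⁹/(4π·10510)).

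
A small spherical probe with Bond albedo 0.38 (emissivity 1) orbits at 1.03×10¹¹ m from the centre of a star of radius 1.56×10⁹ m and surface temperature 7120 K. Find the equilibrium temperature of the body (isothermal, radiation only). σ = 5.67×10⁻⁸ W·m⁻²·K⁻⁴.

T ≈ 550 K

The star's surface emits σT_*⁴; at distance d the flux is S = σT_*⁴(R_*/d)².
S = 5.67×10⁻⁸·(7120)⁴·(1.56×10⁹/1.03×10¹¹)² = 33430 W/m².
For an isothermal sphere T⁴ = (1−a)S/(4σ) = 9.137×10¹⁰ K⁴.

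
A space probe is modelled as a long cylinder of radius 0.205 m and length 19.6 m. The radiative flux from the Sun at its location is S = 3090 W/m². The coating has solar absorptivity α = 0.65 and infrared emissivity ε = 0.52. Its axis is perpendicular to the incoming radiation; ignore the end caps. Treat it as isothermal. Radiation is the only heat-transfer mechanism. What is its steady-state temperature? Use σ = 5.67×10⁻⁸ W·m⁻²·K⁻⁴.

T ≈ 384 K

At equilibrium, absorbed power = emitted power.
Absorbing cross-section = 2rL = 8.036 m²; emitting surface = 2πrL = 25.25 m² (ratio π).
αS·A_cross = εσ·A_surf·T⁴  ⇒  T⁴ = αS/(ε·πσ).
T⁴ = 0.650·3090/(0.52·π·5.67×10⁻⁸) = 2.168×10¹⁰ K⁴.
T = (2.168×10¹⁰)^(1/4).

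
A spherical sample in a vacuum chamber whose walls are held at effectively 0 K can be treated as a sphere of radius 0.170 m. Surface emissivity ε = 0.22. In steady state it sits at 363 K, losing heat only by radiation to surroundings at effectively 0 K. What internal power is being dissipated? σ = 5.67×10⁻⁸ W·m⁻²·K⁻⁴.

Steady state: P = εσA T⁴.
A = 4πr² = 0.3632 m²; T⁴ = (363)⁴ = 1.736×10¹⁰ K⁴.
P = 0.22 × 5.67×10⁻⁸ × 0.3632 × 1.736×10¹⁰.

P ≈ 78.7 W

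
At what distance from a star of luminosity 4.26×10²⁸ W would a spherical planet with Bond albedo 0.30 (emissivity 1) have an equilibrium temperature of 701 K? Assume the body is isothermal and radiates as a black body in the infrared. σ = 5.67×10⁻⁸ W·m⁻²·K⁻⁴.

d ≈ 2.08×10¹¹ m

For an isothermal black-emitting sphere, (1−a)S·πr² = σ·4πr²·T⁴ ⇒ S = 4σT⁴/(1−a).
S = 4·5.67×10⁻⁸·(701)⁴/0.700 = 78240 W/m².
Flux falls as S = L/(4πd²), so d = √(L/(4πS)) = √(4.26×10²⁸/(4π·78240)).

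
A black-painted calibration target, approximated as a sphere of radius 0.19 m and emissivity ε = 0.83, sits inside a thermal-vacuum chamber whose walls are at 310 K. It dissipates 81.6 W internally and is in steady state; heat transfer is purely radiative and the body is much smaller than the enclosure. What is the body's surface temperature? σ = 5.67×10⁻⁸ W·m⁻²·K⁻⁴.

For a small grey body in a large enclosure, net radiated power = εσA(T⁴ − T_w⁴).
Steady state: P = εσA(T⁴ − T_w⁴) with A = 4πr² = 0.4536 m².
T⁴ = P/(εσA) + T_w⁴ = 81.6/(0.83·5.67×10⁻⁸·0.4536) + (310)⁴
    = 3.822×10⁹ + 9.235×10⁹ = 1.306×10¹⁰ K⁴.

T ≈ 338 K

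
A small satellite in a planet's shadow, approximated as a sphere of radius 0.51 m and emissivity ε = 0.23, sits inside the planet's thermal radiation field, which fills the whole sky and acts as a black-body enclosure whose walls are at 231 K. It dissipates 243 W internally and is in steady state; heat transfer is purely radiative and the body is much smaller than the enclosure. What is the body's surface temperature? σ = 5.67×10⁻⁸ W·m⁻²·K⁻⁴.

For a small grey body in a large enclosure, net radiated power = εσA(T⁴ − T_w⁴).
Steady state: P = εσA(T⁴ − T_w⁴) with A = 4πr² = 3.269 m².
T⁴ = P/(εσA) + T_w⁴ = 243/(0.23·5.67×10⁻⁸·3.269) + (231)⁴
    = 5.701×10⁹ + 2.847×10⁹ = 8.548×10⁹ K⁴.

T ≈ 304 K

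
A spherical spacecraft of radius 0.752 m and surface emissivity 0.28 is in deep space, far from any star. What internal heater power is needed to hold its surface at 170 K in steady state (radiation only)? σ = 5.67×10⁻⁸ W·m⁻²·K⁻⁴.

P = εσ·4πr²·T⁴.
4πr² = 7.106 m²; T⁴ = 8.352×10⁸ K⁴.
P = 0.28·5.67×10⁻⁸·7.106·8.352×10⁸.

P ≈ 94.2 W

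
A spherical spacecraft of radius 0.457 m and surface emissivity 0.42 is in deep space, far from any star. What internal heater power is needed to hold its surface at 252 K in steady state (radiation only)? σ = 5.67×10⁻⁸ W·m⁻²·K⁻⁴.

P ≈ 252 W

P = εσ·4πr²·T⁴.
4πr² = 2.624 m²; T⁴ = 4.033×10⁹ K⁴.
P = 0.42·5.67×10⁻⁸·2.624·4.033×10⁹.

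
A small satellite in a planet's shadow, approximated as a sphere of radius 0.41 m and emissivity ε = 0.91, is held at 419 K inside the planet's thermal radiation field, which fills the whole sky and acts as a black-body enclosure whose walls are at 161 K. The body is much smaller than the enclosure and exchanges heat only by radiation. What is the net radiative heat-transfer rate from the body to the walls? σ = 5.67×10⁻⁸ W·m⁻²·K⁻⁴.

For a small grey body in a large enclosure: P_net = εσA(T_body⁴ − T_wall⁴).
A = 4πr² = 2.112 m²; T_body⁴ − T_wall⁴ = 3.082×10¹⁰ − 6.719×10⁸ = 3.015×10¹⁰ K⁴.
|P_net| = 0.91·5.67×10⁻⁸·2.112·3.015×10¹⁰.

P_net ≈ 3290 W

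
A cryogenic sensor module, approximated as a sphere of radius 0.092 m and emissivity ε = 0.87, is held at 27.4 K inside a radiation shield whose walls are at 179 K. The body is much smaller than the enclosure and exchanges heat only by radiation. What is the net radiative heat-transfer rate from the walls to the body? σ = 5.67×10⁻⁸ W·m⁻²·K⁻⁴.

For a small grey body in a large enclosure: P_net = εσA(T_body⁴ − T_wall⁴).
A = 4πr² = 0.1064 m²; T_body⁴ − T_wall⁴ = 5.636×10⁵ − 1.027×10⁹ = -1.026×10⁹ K⁴.
|P_net| = 0.87·5.67×10⁻⁸·0.1064·1.026×10⁹.

P_net ≈ 5.38 W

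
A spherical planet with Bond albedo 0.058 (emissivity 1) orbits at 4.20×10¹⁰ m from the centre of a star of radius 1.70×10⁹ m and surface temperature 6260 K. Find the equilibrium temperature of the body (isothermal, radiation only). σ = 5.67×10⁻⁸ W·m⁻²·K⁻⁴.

The star's surface emits σT_*⁴; at distance d the flux is S = σT_*⁴(R_*/d)².
S = 5.67×10⁻⁸·(6260)⁴·(1.70×10⁹/4.20×10¹⁰)² = 1.427×10⁵ W/m².
For an isothermal sphere T⁴ = (1−a)S/(4σ) = 5.925×10¹¹ K⁴.

T ≈ 877 K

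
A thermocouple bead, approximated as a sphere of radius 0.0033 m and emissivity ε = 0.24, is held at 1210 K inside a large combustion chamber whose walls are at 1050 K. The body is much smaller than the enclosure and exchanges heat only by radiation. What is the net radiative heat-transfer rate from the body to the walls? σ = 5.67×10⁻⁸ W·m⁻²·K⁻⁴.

P_net ≈ 1.73 W

For a small grey body in a large enclosure: P_net = εσA(T_body⁴ − T_wall⁴).
A = 4πr² = 1.368×10⁻⁴ m²; T_body⁴ − T_wall⁴ = 2.144×10¹² − 1.216×10¹² = 9.281×10¹¹ K⁴.
|P_net| = 0.24·5.67×10⁻⁸·1.368×10⁻⁴·9.281×10¹¹.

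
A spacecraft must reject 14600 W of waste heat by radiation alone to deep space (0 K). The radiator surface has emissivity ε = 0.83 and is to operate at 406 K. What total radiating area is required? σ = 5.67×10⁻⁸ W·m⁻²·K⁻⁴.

P = εσA T⁴ ⇒ A = P/(εσT⁴).
T⁴ = 2.717×10¹⁰ K⁴.
A = 14600/(0.83 × 5.67×10⁻⁸ × 2.717×10¹⁰).

A ≈ 11.4 m²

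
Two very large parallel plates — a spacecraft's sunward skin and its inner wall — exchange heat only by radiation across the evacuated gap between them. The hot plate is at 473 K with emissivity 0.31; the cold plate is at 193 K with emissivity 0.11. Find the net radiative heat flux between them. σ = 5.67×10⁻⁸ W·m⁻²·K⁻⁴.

q ≈ 244 W/m²

For two infinite grey parallel plates, q = σ(T₁⁴ − T₂⁴)/(1/ε₁ + 1/ε₂ − 1).
T₁⁴ − T₂⁴ = 5.005×10¹⁰ − 1.387×10⁹ = 4.867×10¹⁰ K⁴.
1/ε₁ + 1/ε₂ − 1 = 3.226 + 9.091 − 1 = 11.32.
q = 5.67×10⁻⁸ × 4.867×10¹⁰ / 11.32.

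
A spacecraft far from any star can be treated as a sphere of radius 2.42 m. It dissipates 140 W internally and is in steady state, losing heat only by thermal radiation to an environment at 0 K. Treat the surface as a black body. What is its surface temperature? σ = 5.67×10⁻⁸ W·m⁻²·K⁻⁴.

T ≈ 76.1 K

Steady state: internal power = radiated power, P = εσA T⁴.
Radiating area A = 4πr² = 73.59 m².
T⁴ = P/(εσA) = 140/(1.0·5.67×10⁻⁸·73.59) = 3.355×10⁷ K⁴.
T = (3.355×10⁷)^(1/4).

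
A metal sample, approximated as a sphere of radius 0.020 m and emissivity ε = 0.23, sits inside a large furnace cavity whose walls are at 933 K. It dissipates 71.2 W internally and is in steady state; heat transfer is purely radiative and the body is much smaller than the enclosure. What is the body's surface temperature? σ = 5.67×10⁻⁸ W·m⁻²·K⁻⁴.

T ≈ 1170 K

For a small grey body in a large enclosure, net radiated power = εσA(T⁴ − T_w⁴).
Steady state: P = εσA(T⁴ − T_w⁴) with A = 4πr² = 0.005027 m².
T⁴ = P/(εσA) + T_w⁴ = 71.2/(0.23·5.67×10⁻⁸·0.005027) + (933)⁴
    = 1.086×10¹² + 7.578×10¹¹ = 1.844×10¹² K⁴.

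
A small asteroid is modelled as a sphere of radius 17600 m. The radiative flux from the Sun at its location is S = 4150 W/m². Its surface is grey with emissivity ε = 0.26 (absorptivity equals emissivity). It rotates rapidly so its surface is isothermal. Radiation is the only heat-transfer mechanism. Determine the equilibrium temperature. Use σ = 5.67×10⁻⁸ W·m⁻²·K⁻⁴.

T ≈ 368 K

At equilibrium, absorbed power = emitted power.
Absorbing cross-section = πr² = 9.731×10⁸ m²; emitting surface = 4πr² = 3.893×10⁹ m² (ratio 4).
εS·A_cross = εσ·A_surf·T⁴  ⇒  T⁴ = S/(4σ)   (ε cancels).
T⁴ = 4150/(4·5.67×10⁻⁸) = 1.830×10¹⁰ K⁴.
T = (1.830×10¹⁰)^(1/4).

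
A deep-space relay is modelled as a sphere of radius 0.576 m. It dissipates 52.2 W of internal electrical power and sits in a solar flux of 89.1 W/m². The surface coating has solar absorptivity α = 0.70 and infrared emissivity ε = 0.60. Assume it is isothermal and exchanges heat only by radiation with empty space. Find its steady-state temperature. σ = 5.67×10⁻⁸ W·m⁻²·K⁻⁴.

T ≈ 170 K

At steady state, absorbed solar power + internal power = radiated power.
Absorbed: α·S·A_cross = 0.70·89.1·1.042 = 65.01 W (cross-section πr²).
Total input = 65.01 + 52.2 = 117.2 W.
Radiated: εσ·A_surf·T⁴ with A_surf = 4πr² = 4.169 m².
T⁴ = 117.2/(0.60·5.67×10⁻⁸·4.169) = 8.264×10⁸ K⁴.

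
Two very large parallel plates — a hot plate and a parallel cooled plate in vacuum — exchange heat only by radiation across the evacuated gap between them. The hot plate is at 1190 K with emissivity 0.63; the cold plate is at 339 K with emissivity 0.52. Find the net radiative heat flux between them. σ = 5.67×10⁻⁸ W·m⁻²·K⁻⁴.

For two infinite grey parallel plates, q = σ(T₁⁴ − T₂⁴)/(1/ε₁ + 1/ε₂ − 1).
T₁⁴ − T₂⁴ = 2.005×10¹² − 1.321×10¹⁰ = 1.992×10¹² K⁴.
1/ε₁ + 1/ε₂ − 1 = 1.587 + 1.923 − 1 = 2.510.
q = 5.67×10⁻⁸ × 1.992×10¹² / 2.510.

q ≈ 45000 W/m²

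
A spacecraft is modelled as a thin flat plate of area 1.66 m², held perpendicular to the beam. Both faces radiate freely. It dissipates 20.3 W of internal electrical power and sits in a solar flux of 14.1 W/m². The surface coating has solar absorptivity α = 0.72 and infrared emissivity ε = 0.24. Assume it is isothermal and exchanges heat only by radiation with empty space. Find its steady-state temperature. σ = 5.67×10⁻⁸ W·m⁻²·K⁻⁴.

T ≈ 169 K

At steady state, absorbed solar power + internal power = radiated power.
Absorbed: α·S·A_cross = 0.72·14.1·1.660 = 16.85 W (cross-section A).
Total input = 16.85 + 20.3 = 37.15 W.
Radiated: εσ·A_surf·T⁴ with A_surf = 2A = 3.320 m².
T⁴ = 37.15/(0.24·5.67×10⁻⁸·3.320) = 8.223×10⁸ K⁴.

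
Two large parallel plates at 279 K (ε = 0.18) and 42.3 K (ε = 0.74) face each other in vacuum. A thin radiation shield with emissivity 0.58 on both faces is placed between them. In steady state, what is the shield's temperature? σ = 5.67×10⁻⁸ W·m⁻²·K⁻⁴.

In steady state the net flux on the hot side equals that on the cold side.
σ(T₁⁴−T_s⁴)/D₁ = σ(T_s⁴−T₂⁴)/D₂, with D₁ = 1/ε₁+1/ε_s−1 = 6.280, D₂ = 1/ε_s+1/ε₂−1 = 2.075.
Solve for T_s⁴: T_s⁴ = (D₂·T₁⁴ + D₁·T₂⁴)/(D₁+D₂) = 1.508×10⁹ K⁴.

T_s ≈ 197 K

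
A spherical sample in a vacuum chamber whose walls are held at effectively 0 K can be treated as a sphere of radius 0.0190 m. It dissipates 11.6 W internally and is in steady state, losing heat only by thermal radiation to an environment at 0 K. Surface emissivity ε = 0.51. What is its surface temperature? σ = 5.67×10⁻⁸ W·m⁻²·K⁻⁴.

Steady state: internal power = radiated power, P = εσA T⁴.
Radiating area A = 4πr² = 0.004536 m².
T⁴ = P/(εσA) = 11.6/(0.51·5.67×10⁻⁸·0.004536) = 8.843×10¹⁰ K⁴.
T = (8.843×10¹⁰)^(1/4).

T ≈ 545 K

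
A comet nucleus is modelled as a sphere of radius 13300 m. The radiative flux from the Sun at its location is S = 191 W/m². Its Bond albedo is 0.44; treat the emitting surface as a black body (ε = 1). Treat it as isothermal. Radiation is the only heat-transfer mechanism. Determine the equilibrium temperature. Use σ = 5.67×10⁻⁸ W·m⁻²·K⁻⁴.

At equilibrium, absorbed power = emitted power.
Absorbing cross-section = πr² = 5.557×10⁸ m²; emitting surface = 4πr² = 2.223×10⁹ m² (ratio 4).
(1−a)S·A_cross = εσ·A_surf·T⁴  ⇒  T⁴ = (1−a)S/(4σ).
T⁴ = 0.560·191/(4·5.67×10⁻⁸) = 4.716×10⁸ K⁴.
T = (4.716×10⁸)^(1/4).

T ≈ 147 K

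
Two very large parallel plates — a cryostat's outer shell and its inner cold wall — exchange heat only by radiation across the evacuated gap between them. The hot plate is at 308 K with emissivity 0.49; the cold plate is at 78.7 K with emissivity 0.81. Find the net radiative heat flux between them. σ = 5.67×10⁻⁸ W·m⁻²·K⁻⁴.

For two infinite grey parallel plates, q = σ(T₁⁴ − T₂⁴)/(1/ε₁ + 1/ε₂ − 1).
T₁⁴ − T₂⁴ = 8.999×10⁹ − 3.836×10⁷ = 8.961×10⁹ K⁴.
1/ε₁ + 1/ε₂ − 1 = 2.041 + 1.235 − 1 = 2.275.
q = 5.67×10⁻⁸ × 8.961×10⁹ / 2.275.

q ≈ 223 W/m²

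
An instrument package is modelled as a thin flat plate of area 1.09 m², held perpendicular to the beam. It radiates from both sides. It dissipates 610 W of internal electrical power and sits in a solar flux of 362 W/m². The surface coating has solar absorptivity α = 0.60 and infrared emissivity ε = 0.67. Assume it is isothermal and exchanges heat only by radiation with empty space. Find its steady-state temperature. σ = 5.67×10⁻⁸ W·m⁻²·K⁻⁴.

T ≈ 318 K

At steady state, absorbed solar power + internal power = radiated power.
Absorbed: α·S·A_cross = 0.60·362·1.090 = 236.7 W (cross-section A).
Total input = 236.7 + 610 = 846.7 W.
Radiated: εσ·A_surf·T⁴ with A_surf = 2A = 2.180 m².
T⁴ = 846.7/(0.67·5.67×10⁻⁸·2.180) = 1.022×10¹⁰ K⁴.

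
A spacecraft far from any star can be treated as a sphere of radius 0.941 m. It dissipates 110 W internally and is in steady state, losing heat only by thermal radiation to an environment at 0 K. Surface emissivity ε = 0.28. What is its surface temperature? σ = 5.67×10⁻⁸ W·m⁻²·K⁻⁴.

Steady state: internal power = radiated power, P = εσA T⁴.
Radiating area A = 4πr² = 11.13 m².
T⁴ = P/(εσA) = 110/(0.28·5.67×10⁻⁸·11.13) = 6.227×10⁸ K⁴.
T = (6.227×10⁸)^(1/4).

T ≈ 158 K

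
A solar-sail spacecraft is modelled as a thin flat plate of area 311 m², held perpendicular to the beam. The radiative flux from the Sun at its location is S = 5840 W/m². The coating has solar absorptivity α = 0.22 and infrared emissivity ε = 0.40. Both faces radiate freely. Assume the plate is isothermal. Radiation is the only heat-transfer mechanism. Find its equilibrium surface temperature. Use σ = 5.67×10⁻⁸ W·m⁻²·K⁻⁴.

T ≈ 410 K

At equilibrium, absorbed power = emitted power.
Absorbing cross-section = A = 311.0 m²; emitting surface = 2A = 622.0 m² (ratio 2).
αS·A_cross = εσ·A_surf·T⁴  ⇒  T⁴ = αS/(ε·2σ).
T⁴ = 0.220·5840/(0.40·2·5.67×10⁻⁸) = 2.832×10¹⁰ K⁴.
T = (2.832×10¹⁰)^(1/4).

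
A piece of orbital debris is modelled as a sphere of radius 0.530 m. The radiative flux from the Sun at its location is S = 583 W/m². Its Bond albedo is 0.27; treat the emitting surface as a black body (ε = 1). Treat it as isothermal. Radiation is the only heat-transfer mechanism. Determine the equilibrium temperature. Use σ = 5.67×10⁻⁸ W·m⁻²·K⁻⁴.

At equilibrium, absorbed power = emitted power.
Absorbing cross-section = πr² = 0.8825 m²; emitting surface = 4πr² = 3.530 m² (ratio 4).
(1−a)S·A_cross = εσ·A_surf·T⁴  ⇒  T⁴ = (1−a)S/(4σ).
T⁴ = 0.730·583/(4·5.67×10⁻⁸) = 1.876×10⁹ K⁴.
T = (1.876×10⁹)^(1/4).

T ≈ 208 K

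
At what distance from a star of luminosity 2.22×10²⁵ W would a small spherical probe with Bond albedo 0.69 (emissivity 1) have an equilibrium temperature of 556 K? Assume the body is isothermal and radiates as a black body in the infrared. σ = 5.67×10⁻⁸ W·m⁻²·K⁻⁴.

For an isothermal black-emitting sphere, (1−a)S·πr² = σ·4πr²·T⁴ ⇒ S = 4σT⁴/(1−a).
S = 4·5.67×10⁻⁸·(556)⁴/0.310 = 69920 W/m².
Flux falls as S = L/(4πd²), so d = √(L/(4πS)) = √(2.22×10²⁵/(4π·69920)).

d ≈ 5.03×10⁹ m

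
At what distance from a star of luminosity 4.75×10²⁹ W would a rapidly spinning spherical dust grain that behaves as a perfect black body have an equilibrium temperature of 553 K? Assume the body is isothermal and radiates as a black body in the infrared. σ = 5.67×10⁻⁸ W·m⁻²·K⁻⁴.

d ≈ 1.33×10¹² m

For an isothermal black-emitting sphere, (1−a)S·πr² = σ·4πr²·T⁴ ⇒ S = 4σT⁴/(1−a).
S = 4·5.67×10⁻⁸·(553)⁴/1.00 = 21210 W/m².
Flux falls as S = L/(4πd²), so d = √(L/(4πS)) = √(4.75×10²⁹/(4π·21210)).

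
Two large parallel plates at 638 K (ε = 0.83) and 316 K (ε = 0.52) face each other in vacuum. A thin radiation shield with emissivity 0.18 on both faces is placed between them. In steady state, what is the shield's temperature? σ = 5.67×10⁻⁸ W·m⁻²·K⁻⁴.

In steady state the net flux on the hot side equals that on the cold side.
σ(T₁⁴−T_s⁴)/D₁ = σ(T_s⁴−T₂⁴)/D₂, with D₁ = 1/ε₁+1/ε_s−1 = 5.760, D₂ = 1/ε_s+1/ε₂−1 = 6.479.
Solve for T_s⁴: T_s⁴ = (D₂·T₁⁴ + D₁·T₂⁴)/(D₁+D₂) = 9.240×10¹⁰ K⁴.

T_s ≈ 551 K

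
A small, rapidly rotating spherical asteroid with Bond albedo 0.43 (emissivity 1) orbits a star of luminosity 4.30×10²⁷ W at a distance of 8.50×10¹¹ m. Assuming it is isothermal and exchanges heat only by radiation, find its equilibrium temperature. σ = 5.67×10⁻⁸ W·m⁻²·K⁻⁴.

First find the stellar flux at distance d: S = L/(4πd²) = 4.30×10²⁷/(4π·(8.50×10¹¹)²) = 473.6 W/m².
For an isothermal sphere, absorbed (1−a)S·πr² = emitted σ·4πr²·T⁴, so T⁴ = (1−a)S/(4σ).
T⁴ = 0.570·473.6/(4·5.67×10⁻⁸) = 1.190×10⁹ K⁴.

T ≈ 186 K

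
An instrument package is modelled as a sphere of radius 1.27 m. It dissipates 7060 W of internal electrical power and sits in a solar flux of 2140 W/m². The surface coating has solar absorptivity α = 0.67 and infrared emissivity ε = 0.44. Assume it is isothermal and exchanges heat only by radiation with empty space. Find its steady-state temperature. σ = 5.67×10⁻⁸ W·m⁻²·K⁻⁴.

At steady state, absorbed solar power + internal power = radiated power.
Absorbed: α·S·A_cross = 0.67·2140·5.067 = 7265 W (cross-section πr²).
Total input = 7265 + 7060 = 14330 W.
Radiated: εσ·A_surf·T⁴ with A_surf = 4πr² = 20.27 m².
T⁴ = 14330/(0.44·5.67×10⁻⁸·20.27) = 2.833×10¹⁰ K⁴.

T ≈ 410 K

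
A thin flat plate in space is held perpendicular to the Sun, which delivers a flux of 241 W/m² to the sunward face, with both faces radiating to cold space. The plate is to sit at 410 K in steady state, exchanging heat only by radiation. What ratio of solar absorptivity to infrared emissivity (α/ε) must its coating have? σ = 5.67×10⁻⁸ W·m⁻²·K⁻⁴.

Balance: αS·A = εσ·2A·T⁴ ⇒ α/ε = 2σT⁴/S.
α/ε = 2·5.67×10⁻⁸·(410)⁴/241 = 2·5.67×10⁻⁸·2.826×10¹⁰/241.

α/ε ≈ 13.3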